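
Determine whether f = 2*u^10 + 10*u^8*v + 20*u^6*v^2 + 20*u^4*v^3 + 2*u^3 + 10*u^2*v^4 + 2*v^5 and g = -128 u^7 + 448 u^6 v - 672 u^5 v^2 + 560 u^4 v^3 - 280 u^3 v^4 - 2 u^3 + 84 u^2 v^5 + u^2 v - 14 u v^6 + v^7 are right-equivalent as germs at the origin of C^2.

The Hessian of f at 0 is [[0, 0], [0, 0]] with rank 0, so corank 2. A Groebner basis of the Jacobian ideal J(f) in C{u,v} is {v^4, u^2}; counting standard monomials gives mu = 8. Corank 2; j^3 = 2*u^3 is a perfect cube, so E-series; the 5-jet and mu = 8 give E_8. The Hessian of g at 0 is [[0, 0], [0, 0]] with rank 0, so corank 2. A Groebner basis of the Jacobian ideal J(g) in C{u,v} is {u*v/14 + v^6, u*v^2, u^2 - u*v/2}; counting standard monomials gives mu = 8. Corank 2; j^3 = -u^2*(2*u - v) has shape L^2 M (L != M), so D-series; mu = 8 gives D_8. f is E_8 but g is D_8, hence not right-equivalent.

No.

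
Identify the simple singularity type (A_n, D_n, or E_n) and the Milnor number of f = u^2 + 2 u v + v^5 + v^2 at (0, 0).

Type A_4, Milnor number mu = 4.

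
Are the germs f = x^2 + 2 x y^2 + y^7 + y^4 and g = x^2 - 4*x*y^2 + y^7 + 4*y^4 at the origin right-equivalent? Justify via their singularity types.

Yes.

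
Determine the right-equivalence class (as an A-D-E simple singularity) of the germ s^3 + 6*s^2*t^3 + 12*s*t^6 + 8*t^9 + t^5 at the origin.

The Hessian of f at 0 has rank 0. Corank 2; j^3 = s^3 is a perfect cube, so E-series; the 5-jet and mu = 8 give E_8.

E_{8}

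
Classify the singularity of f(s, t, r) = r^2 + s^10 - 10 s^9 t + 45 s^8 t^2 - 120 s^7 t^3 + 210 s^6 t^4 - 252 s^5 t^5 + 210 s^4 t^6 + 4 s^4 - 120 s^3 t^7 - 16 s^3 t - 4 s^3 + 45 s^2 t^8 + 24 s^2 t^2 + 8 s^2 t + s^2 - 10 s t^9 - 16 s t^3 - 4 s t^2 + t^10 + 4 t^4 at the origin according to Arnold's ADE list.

The Hessian of f at 0 is [[2, 0, 0], [0, 0, 0], [0, 0, 2]] with rank 2, so corank 1. A Groebner basis of the Jacobian ideal J(f) in C{s,t,r} is {s*t^4 - 10*s*t^3 - 39*s*t^2/4 - 5*s*t/2 - 3*s/16 + 7*t^4 + 7*t^3/2 + 3*t^2/8, -15*s*t^3 - 27*s*t^2/2 - 27*s*t/8 - s/4 + t^5 + 10*t^4 + 19*t^3/4 + t^2/2, s^2 - 2*s*t - s/2 + t^2, r}; counting standard monomials gives mu = 9. Corank 1: A-series; mu = 9 gives A_9.

A_9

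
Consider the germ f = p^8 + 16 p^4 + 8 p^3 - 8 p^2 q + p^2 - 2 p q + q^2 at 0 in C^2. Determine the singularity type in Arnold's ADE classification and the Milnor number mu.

The Hessian of f at 0 has rank 1. Corank 1: A-series; mu = 7 gives A_7.

Type A7, Milnor number mu = 7.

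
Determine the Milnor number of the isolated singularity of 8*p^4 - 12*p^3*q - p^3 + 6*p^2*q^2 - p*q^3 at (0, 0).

7

The Hessian of f at 0 has rank 0. Corank 2; j^3 = -p^3 is a perfect cube, so E-series; the 4-jet and mu = 7 give E_7.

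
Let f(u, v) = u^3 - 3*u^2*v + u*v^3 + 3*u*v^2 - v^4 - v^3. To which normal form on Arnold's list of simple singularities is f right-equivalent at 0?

The Hessian of f at 0 is [[0, 0], [0, 0]] with rank 0, so corank 2. A Groebner basis of the Jacobian ideal J(f) in C{u,v} is {u^3 - 3*u^2*v - 6*u^2 + 12*u*v - 6*v^2, 3*u^2 + u*v^2 - 6*u*v + 3*v^2, 3*u^2 - 6*u*v + v^3 + 3*v^2}; counting standard monomials gives mu = 7. Corank 2; j^3 = (u - v)^3 is a perfect cube, so E-series; the 4-jet and mu = 7 give E_7.

E_7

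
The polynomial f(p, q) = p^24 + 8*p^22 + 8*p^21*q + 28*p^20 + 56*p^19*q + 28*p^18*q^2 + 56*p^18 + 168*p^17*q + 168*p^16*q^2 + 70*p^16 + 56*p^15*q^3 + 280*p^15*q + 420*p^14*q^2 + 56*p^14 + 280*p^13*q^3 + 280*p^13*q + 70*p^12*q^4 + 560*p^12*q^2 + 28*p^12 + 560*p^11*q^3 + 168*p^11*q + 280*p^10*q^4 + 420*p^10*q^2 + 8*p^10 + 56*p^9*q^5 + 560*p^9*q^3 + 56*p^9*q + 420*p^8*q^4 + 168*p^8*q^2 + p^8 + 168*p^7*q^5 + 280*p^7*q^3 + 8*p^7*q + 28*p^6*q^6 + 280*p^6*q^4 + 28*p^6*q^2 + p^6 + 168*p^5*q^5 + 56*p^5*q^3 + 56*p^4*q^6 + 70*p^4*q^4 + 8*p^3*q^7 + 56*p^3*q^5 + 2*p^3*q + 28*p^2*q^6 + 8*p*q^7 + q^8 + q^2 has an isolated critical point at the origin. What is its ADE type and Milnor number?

Type A_7, Milnor number mu = 7.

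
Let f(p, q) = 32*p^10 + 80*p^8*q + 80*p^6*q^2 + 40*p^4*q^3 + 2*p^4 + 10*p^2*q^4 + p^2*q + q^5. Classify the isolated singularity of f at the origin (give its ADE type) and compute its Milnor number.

The Hessian of f at 0 has rank 0. Corank 2; j^3 = p^2*q has shape L^2 M (L != M), so D-series; mu = 6 gives D_6.

Type D_{6}, Milnor number mu = 6.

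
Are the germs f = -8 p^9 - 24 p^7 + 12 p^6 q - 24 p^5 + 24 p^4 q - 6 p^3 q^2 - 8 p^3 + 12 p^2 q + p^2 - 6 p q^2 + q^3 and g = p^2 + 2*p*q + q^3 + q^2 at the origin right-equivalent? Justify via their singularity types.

Yes.

The Hessian of f at 0 has rank 1. Corank 1: A-series; mu = 2 gives A_2. The Hessian of g at 0 has rank 1. Corank 1: A-series; mu = 2 gives A_2. Both have type A_2, hence right-equivalent.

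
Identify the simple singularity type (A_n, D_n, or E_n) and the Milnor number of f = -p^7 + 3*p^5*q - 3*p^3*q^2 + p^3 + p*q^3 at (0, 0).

Type E7, Milnor number mu = 7.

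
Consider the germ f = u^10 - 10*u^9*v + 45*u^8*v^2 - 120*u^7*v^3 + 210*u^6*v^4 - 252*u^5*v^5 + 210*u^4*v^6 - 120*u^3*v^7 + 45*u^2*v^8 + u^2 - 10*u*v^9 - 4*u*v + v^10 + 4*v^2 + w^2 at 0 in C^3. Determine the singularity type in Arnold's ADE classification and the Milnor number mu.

Type A_{9}, Milnor number mu = 9.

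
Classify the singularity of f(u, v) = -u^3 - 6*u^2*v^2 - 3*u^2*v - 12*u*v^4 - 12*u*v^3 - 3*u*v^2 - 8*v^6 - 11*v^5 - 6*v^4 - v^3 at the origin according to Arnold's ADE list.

The Hessian of f at 0 has rank 0. Corank 2; j^3 = -(u + v)^3 is a perfect cube, so E-series; the 5-jet and mu = 8 give E_8.

E_{8}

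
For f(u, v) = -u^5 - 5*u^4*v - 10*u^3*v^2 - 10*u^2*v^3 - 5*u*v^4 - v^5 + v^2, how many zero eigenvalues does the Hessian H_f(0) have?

1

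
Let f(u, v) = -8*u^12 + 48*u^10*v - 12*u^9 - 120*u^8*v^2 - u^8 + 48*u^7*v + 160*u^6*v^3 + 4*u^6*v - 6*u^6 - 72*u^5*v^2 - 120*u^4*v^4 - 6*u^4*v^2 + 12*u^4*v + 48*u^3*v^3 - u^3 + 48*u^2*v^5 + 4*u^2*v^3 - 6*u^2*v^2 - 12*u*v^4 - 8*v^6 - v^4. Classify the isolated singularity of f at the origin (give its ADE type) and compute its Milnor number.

Type E_6, Milnor number mu = 6.

The Hessian of f at 0 has rank 0. Corank 2; j^3 = -u^3 is a perfect cube, so E-series; the 4-jet and mu = 6 give E_6.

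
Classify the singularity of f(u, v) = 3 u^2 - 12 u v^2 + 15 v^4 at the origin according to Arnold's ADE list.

The Hessian of f at 0 has rank 1. Corank 1: A-series; mu = 3 gives A_3.

A3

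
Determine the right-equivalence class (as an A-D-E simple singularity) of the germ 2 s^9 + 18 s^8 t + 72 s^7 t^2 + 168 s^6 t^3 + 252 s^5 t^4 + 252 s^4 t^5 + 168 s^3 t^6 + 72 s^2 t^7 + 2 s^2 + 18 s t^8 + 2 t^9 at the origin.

The Hessian of f at 0 is [[4, 0], [0, 0]] with rank 1, so corank 1. A Groebner basis of the Jacobian ideal J(f) in C{s,t} is {t^8, s}; counting standard monomials gives mu = 8. Corank 1: A-series; mu = 8 gives A_8.

A8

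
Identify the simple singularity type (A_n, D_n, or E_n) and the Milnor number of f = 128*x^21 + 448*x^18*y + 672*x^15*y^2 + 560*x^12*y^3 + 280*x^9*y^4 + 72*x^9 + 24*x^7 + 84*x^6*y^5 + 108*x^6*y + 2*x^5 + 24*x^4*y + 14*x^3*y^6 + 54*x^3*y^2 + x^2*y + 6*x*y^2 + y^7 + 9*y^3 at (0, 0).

Type D_{8}, Milnor number mu = 8.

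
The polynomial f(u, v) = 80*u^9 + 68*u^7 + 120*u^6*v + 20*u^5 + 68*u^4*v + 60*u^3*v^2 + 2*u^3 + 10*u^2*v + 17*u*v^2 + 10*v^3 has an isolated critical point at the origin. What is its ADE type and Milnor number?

The Hessian of f at 0 has rank 0. Corank 2; j^3 = (u + 2*v)*(2*u^2 + 6*u*v + 5*v^2) splits into three distinct lines over C (the quadratic factor has nonzero discriminant), so D_4.

Type D_{4}, Milnor number mu = 4.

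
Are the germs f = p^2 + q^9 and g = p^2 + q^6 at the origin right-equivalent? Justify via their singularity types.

The Hessian of f at 0 has rank 1. Corank 1: A-series; mu = 8 gives A_8. The Hessian of g at 0 has rank 1. Corank 1: A-series; mu = 5 gives A_5. f is A_8 but g is A_5, hence not right-equivalent.

No.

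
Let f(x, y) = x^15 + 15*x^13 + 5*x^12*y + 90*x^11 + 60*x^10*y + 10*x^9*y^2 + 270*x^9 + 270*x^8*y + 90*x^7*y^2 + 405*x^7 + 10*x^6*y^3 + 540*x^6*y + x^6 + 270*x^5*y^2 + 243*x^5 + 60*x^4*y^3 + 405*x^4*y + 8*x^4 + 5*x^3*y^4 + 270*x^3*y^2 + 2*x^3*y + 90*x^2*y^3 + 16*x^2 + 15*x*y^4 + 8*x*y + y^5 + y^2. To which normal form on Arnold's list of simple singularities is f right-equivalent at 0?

A_4

The Hessian of f at 0 is [[32, 8], [8, 2]] with rank 1, so corank 1. A Groebner basis of the Jacobian ideal J(f) in C{x,y} is {-256*x + y^3 - 64*y, x^2 - y^2/16, x*y + y^2/4}; counting standard monomials gives mu = 4. Corank 1: A-series; mu = 4 gives A_4.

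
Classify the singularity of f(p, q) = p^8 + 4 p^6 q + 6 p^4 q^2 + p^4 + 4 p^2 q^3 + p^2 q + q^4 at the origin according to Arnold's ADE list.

The Hessian of f at 0 is [[0, 0], [0, 0]] with rank 0, so corank 2. A Groebner basis of the Jacobian ideal J(f) in C{p,q} is {p^3, p^2/4 + q^3, p*q}; counting standard monomials gives mu = 5. Corank 2; j^3 = p^2*q has shape L^2 M (L != M), so D-series; mu = 5 gives D_5.

D_5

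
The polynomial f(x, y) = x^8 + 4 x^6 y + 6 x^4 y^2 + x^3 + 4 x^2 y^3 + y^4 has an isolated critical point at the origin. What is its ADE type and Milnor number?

Type E_{6}, Milnor number mu = 6.

The Hessian of f at 0 is [[0, 0], [0, 0]] with rank 0, so corank 2. A Groebner basis of the Jacobian ideal J(f) in C{x,y} is {y^3, x^2}; counting standard monomials gives mu = 6. Corank 2; j^3 = x^3 is a perfect cube, so E-series; the 4-jet and mu = 6 give E_6.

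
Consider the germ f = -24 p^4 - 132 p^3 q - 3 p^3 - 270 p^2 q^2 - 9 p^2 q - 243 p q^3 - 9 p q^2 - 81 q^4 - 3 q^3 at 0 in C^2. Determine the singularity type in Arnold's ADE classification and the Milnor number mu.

Type E_{7}, Milnor number mu = 7.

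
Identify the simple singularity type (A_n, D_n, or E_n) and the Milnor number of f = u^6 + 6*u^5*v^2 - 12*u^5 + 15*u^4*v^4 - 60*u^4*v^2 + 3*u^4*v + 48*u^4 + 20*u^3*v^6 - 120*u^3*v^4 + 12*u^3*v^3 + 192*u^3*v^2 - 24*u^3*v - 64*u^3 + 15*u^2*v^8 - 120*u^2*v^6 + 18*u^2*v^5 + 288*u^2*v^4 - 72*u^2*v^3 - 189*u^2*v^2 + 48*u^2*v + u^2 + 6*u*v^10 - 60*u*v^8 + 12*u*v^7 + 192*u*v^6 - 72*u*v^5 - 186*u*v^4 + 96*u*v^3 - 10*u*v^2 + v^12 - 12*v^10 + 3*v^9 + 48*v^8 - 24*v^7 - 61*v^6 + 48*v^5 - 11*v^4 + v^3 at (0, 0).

Type A_2, Milnor number mu = 2.

The Hessian of f at 0 is [[2, 0], [0, 0]] with rank 1, so corank 1. A Groebner basis of the Jacobian ideal J(f) in C{u,v} is {v^2, u}; counting standard monomials gives mu = 2. Corank 1: A-series; mu = 2 gives A_2.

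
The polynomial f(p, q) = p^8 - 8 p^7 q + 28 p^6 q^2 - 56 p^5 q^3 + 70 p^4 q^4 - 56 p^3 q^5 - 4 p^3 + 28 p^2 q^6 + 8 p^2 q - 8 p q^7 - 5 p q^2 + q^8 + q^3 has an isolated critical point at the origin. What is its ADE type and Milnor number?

The Hessian of f at 0 has rank 0. Corank 2; j^3 = -(p - q)*(2*p - q)^2 has shape L^2 M (L != M), so D-series; mu = 9 gives D_9.

Type D_{9}, Milnor number mu = 9.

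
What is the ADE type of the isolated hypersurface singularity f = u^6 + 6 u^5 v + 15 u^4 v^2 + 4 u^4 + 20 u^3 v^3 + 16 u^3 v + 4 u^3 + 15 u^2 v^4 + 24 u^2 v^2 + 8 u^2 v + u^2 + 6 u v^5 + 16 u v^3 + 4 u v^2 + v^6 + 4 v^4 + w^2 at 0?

The Hessian of f at 0 has rank 2. Corank 1: A-series; mu = 5 gives A_5.

A5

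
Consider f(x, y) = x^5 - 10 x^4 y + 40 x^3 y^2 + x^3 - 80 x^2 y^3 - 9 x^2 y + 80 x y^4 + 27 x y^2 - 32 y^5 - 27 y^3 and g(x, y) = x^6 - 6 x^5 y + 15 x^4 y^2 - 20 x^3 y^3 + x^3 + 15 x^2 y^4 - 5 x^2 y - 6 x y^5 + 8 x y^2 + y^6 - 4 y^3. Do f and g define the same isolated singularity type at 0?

No.

The Hessian of f at 0 is [[0, 0], [0, 0]] with rank 0, so corank 2. A Groebner basis of the Jacobian ideal J(f) in C{x,y} is {y^5, x*y^3 - 11*y^4/4, x^2 - 6*x*y + 9*y^2}; counting standard monomials gives mu = 8. Corank 2; j^3 = (x - 3*y)^3 is a perfect cube, so E-series; the 5-jet and mu = 8 give E_8. The Hessian of g at 0 is [[0, 0], [0, 0]] with rank 0, so corank 2. A Groebner basis of the Jacobian ideal J(g) in C{x,y} is {-x*y/6 + y^5 + y^2/3, x*y^2 - 2*y^3, x^2 - 3*x*y + 2*y^2}; counting standard monomials gives mu = 7. Corank 2; j^3 = (x - 2*y)^2*(x - y) has shape L^2 M (L != M), so D-series; mu = 7 gives D_7. f is E_8 but g is D_7, hence not right-equivalent.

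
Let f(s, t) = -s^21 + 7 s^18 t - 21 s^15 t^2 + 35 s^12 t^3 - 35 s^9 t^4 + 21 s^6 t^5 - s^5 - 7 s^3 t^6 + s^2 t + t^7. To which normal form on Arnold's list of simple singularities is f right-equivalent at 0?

D8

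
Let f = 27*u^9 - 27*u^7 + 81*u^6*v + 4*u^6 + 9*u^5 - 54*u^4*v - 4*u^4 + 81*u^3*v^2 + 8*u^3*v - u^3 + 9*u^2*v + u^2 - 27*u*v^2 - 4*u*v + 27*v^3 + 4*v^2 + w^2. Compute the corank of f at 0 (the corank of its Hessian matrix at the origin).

1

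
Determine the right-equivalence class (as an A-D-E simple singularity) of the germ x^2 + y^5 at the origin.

A_{4}

The Hessian of f at 0 is [[2, 0], [0, 0]] with rank 1, so corank 1. A Groebner basis of the Jacobian ideal J(f) in C{x,y} is {y^4, x}; counting standard monomials gives mu = 4. Corank 1: A-series; mu = 4 gives A_4.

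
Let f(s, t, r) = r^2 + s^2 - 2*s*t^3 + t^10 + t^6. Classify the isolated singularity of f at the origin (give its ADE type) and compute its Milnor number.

Type A_9, Milnor number mu = 9.

The Hessian of f at 0 is [[2, 0, 0], [0, 0, 0], [0, 0, 2]] with rank 2, so corank 1. A Groebner basis of the Jacobian ideal J(f) in C{s,t,r} is {s^3, -s + t^3, r}; counting standard monomials gives mu = 9. Corank 1: A-series; mu = 9 gives A_9.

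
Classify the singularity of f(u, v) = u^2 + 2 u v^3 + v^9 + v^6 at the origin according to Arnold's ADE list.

A8

The Hessian of f at 0 has rank 1. Corank 1: A-series; mu = 8 gives A_8.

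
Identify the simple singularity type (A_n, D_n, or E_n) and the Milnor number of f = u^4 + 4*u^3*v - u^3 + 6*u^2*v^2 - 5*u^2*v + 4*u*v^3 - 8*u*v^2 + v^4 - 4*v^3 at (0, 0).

The Hessian of f at 0 has rank 0. Corank 2; j^3 = -(u + v)*(u + 2*v)^2 has shape L^2 M (L != M), so D-series; mu = 5 gives D_5.

Type D5, Milnor number mu = 5.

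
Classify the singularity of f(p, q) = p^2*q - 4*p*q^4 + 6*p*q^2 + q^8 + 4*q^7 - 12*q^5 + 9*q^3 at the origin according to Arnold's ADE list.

The Hessian of f at 0 has rank 0. Corank 2; j^3 = q*(p + 3*q)^2 has shape L^2 M (L != M), so D-series; mu = 9 gives D_9.

D9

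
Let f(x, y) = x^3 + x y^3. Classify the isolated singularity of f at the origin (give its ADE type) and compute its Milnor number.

The Hessian of f at 0 is [[0, 0], [0, 0]] with rank 0, so corank 2. A Groebner basis of the Jacobian ideal J(f) in C{x,y} is {x^3, x*y^2, 3*x^2 + y^3}; counting standard monomials gives mu = 7. Corank 2; j^3 = x^3 is a perfect cube, so E-series; the 4-jet and mu = 7 give E_7.

Type E_{7}, Milnor number mu = 7.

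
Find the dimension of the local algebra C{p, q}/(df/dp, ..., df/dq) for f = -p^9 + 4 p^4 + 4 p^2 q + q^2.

8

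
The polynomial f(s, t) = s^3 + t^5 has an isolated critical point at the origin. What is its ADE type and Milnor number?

The Hessian of f at 0 is [[0, 0], [0, 0]] with rank 0, so corank 2. A Groebner basis of the Jacobian ideal J(f) in C{s,t} is {t^4, s^2}; counting standard monomials gives mu = 8. Corank 2; j^3 = s^3 is a perfect cube, so E-series; the 5-jet and mu = 8 give E_8.

Type E_8, Milnor number mu = 8.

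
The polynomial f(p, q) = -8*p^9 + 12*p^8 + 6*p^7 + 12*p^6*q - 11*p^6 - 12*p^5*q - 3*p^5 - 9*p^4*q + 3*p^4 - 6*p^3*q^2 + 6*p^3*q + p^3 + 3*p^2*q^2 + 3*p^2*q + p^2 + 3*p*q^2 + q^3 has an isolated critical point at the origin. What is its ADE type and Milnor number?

Type A_2, Milnor number mu = 2.

The Hessian of f at 0 has rank 1. Corank 1: A-series; mu = 2 gives A_2.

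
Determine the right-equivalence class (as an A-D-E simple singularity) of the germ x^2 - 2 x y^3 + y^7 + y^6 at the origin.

A6

The Hessian of f at 0 has rank 1. Corank 1: A-series; mu = 6 gives A_6.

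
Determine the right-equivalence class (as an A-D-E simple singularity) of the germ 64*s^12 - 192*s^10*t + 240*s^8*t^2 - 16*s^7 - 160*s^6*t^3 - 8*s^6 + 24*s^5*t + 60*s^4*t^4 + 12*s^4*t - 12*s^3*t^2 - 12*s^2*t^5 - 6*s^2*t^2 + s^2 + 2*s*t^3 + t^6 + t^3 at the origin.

A_{2}

The Hessian of f at 0 has rank 1. Corank 1: A-series; mu = 2 gives A_2.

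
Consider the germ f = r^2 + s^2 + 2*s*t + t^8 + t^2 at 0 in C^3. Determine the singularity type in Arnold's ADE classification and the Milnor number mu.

Type A_7, Milnor number mu = 7.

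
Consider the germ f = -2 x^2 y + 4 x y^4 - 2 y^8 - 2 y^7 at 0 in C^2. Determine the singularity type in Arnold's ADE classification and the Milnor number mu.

Type D_9, Milnor number mu = 9.

The Hessian of f at 0 has rank 0. Corank 2; j^3 = -2*x^2*y has shape L^2 M (L != M), so D-series; mu = 9 gives D_9.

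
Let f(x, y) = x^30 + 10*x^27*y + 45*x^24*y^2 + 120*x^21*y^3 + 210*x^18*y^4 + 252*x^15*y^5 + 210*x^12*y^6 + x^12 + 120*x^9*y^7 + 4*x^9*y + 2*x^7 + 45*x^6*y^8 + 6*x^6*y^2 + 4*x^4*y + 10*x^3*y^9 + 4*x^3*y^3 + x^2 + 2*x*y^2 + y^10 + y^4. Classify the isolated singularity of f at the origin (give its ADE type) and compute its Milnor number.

Type A_{9}, Milnor number mu = 9.

The Hessian of f at 0 is [[2, 0], [0, 0]] with rank 1, so corank 1. A Groebner basis of the Jacobian ideal J(f) in C{x,y} is {x^4 - x*y/2 - y^3/2, x^3*y + x/2 + y^2/2, -x^2 + y^4, x^2 + x*y^2}; counting standard monomials gives mu = 9. Corank 1: A-series; mu = 9 gives A_9.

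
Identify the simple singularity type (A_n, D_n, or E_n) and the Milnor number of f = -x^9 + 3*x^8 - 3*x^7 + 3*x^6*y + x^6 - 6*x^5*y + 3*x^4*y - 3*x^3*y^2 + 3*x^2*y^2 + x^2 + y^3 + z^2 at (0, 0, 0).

Type A_{2}, Milnor number mu = 2.

The Hessian of f at 0 is [[2, 0, 0], [0, 0, 0], [0, 0, 2]] with rank 2, so corank 1. A Groebner basis of the Jacobian ideal J(f) in C{x,y,z} is {y^2, x, z}; counting standard monomials gives mu = 2. Corank 1: A-series; mu = 2 gives A_2.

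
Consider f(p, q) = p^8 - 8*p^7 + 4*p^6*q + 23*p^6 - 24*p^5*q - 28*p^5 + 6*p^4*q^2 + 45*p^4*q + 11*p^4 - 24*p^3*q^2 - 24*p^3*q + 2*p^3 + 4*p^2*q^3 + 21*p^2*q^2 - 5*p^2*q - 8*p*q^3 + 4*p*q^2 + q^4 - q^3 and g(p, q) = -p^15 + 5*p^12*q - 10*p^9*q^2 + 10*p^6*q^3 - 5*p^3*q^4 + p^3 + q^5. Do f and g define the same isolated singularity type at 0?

The Hessian of f at 0 has rank 0. Corank 2; j^3 = (p - q)^2*(2*p - q) has shape L^2 M (L != M), so D-series; mu = 5 gives D_5. The Hessian of g at 0 has rank 0. Corank 2; j^3 = p^3 is a perfect cube, so E-series; the 5-jet and mu = 8 give E_8. f is D_5 but g is E_8, hence not right-equivalent.

No.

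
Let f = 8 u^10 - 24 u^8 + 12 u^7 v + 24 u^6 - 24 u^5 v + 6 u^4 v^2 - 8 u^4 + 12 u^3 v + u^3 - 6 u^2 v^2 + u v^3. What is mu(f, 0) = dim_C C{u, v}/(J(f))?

7

The Hessian of f at 0 has rank 0. Corank 2; j^3 = u^3 is a perfect cube, so E-series; the 4-jet and mu = 7 give E_7.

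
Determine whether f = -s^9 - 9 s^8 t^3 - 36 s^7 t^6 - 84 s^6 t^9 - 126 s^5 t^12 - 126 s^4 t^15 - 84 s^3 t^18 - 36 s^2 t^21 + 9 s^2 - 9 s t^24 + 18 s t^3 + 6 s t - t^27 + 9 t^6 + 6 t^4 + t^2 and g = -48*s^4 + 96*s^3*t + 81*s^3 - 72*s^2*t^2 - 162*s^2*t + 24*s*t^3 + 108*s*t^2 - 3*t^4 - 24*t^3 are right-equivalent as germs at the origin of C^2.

The Hessian of f at 0 has rank 1. Corank 1: A-series; mu = 8 gives A_8. The Hessian of g at 0 has rank 0. Corank 2; j^3 = 3*(3*s - 2*t)^3 is a perfect cube, so E-series; the 4-jet and mu = 6 give E_6. f is A_8 but g is E_6, hence not right-equivalent.

No.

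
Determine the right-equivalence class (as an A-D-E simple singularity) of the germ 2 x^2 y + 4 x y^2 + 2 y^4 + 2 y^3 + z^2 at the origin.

The Hessian of f at 0 has rank 1. Corank 2; j^3 = 2*y*(x + y)^2 has shape L^2 M (L != M), so D-series; mu = 5 gives D_5.

D5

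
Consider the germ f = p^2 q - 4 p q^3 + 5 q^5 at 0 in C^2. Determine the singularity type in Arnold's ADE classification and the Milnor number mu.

Type D_{6}, Milnor number mu = 6.

The Hessian of f at 0 is [[0, 0], [0, 0]] with rank 0, so corank 2. A Groebner basis of the Jacobian ideal J(f) in C{p,q} is {p^3, p^2*q, 2*p^2 + p*q^2, -p*q/2 + q^3}; counting standard monomials gives mu = 6. Corank 2; j^3 = p^2*q has shape L^2 M (L != M), so D-series; mu = 6 gives D_6.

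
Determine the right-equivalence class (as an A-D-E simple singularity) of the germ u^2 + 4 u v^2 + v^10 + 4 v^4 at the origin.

A_9

The Hessian of f at 0 has rank 1. Corank 1: A-series; mu = 9 gives A_9.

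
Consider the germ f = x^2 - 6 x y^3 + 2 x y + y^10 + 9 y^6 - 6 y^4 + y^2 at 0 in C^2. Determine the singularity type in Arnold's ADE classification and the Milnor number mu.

Type A_{9}, Milnor number mu = 9.

The Hessian of f at 0 is [[2, 2], [2, 2]] with rank 1, so corank 1. A Groebner basis of the Jacobian ideal J(f) in C{x,y} is {x^3 + 3*x^2*y + 3*x*y^2 + x/3 + y/3, -x/3 + y^3 - y/3}; counting standard monomials gives mu = 9. Corank 1: A-series; mu = 9 gives A_9.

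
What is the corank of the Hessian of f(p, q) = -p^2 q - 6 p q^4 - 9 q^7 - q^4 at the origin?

The Hessian at 0 is [[0, 0], [0, 0]] of rank 0; hence corank 2.

2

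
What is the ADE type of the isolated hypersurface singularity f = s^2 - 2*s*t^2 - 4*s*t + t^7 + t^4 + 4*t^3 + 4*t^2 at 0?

A6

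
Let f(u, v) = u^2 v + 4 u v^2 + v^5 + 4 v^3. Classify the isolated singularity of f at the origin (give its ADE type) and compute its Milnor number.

Type D6, Milnor number mu = 6.

The Hessian of f at 0 is [[0, 0], [0, 0]] with rank 0, so corank 2. A Groebner basis of the Jacobian ideal J(f) in C{u,v} is {u^2/5 + v^4 - 4*v^2/5, u^3 + 8*v^3, u*v + 2*v^2}; counting standard monomials gives mu = 6. Corank 2; j^3 = v*(u + 2*v)^2 has shape L^2 M (L != M), so D-series; mu = 6 gives D_6.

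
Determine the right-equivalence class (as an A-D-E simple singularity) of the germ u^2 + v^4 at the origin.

A3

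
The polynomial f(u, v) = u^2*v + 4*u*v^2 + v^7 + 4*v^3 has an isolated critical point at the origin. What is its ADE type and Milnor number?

Type D_8, Milnor number mu = 8.

The Hessian of f at 0 has rank 0. Corank 2; j^3 = v*(u + 2*v)^2 has shape L^2 M (L != M), so D-series; mu = 8 gives D_8.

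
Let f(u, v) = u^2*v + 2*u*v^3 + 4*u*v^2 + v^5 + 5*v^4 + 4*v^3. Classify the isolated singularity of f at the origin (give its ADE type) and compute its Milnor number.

Type D_{5}, Milnor number mu = 5.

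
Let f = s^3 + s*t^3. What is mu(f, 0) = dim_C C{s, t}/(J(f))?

The Hessian of f at 0 has rank 0. Corank 2; j^3 = s^3 is a perfect cube, so E-series; the 4-jet and mu = 7 give E_7.

7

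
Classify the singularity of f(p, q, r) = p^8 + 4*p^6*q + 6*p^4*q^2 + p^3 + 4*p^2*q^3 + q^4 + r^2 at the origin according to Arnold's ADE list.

The Hessian of f at 0 is [[0, 0, 0], [0, 0, 0], [0, 0, 2]] with rank 1, so corank 2. A Groebner basis of the Jacobian ideal J(f) in C{p,q,r} is {q^3, p^2, r}; counting standard monomials gives mu = 6. Corank 2; j^3 = p^3 is a perfect cube, so E-series; the 4-jet and mu = 6 give E_6.

E_6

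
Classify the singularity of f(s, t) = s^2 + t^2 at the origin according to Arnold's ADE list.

The Hessian of f at 0 has rank 2. Corank 0: nondegenerate Morse point, so A_1.

A_{1}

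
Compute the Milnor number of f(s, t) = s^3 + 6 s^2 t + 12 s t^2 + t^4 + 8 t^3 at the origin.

6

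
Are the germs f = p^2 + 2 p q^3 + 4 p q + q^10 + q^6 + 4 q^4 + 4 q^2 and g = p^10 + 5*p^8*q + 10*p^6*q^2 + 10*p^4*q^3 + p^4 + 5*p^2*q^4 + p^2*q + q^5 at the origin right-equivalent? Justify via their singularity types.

The Hessian of f at 0 has rank 1. Corank 1: A-series; mu = 9 gives A_9. The Hessian of g at 0 has rank 0. Corank 2; j^3 = p^2*q has shape L^2 M (L != M), so D-series; mu = 6 gives D_6. f is A_9 but g is D_6, hence not right-equivalent.

No.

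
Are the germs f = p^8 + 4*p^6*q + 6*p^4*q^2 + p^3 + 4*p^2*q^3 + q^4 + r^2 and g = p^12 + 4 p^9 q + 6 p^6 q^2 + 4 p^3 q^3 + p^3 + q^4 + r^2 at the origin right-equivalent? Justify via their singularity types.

The Hessian of f at 0 has rank 1. Corank 2; j^3 = p^3 is a perfect cube, so E-series; the 4-jet and mu = 6 give E_6. The Hessian of g at 0 has rank 1. Corank 2; j^3 = p^3 is a perfect cube, so E-series; the 4-jet and mu = 6 give E_6. Both have type E_6, hence right-equivalent.

Yes.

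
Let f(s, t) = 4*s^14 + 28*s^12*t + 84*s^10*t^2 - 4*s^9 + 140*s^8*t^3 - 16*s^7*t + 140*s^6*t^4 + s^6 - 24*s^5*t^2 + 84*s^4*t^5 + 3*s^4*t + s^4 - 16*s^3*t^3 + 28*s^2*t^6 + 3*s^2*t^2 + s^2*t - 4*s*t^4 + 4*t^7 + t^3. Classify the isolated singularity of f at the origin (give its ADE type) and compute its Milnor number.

The Hessian of f at 0 has rank 0. Corank 2; j^3 = t*(s^2 + t^2) splits into three distinct lines over C (the quadratic factor has nonzero discriminant), so D_4.

Type D4, Milnor number mu = 4.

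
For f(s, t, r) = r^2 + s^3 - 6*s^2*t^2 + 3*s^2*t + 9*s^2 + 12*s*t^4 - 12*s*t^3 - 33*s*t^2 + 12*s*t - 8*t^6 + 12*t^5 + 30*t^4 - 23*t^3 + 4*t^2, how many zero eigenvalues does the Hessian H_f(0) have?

1

Hessian at 0 has rank 2.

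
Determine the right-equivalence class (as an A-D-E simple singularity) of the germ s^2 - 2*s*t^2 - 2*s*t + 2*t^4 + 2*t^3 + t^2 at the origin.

A3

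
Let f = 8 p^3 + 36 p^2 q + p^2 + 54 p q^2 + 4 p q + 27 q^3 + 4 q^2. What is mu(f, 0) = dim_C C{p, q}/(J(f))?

The Hessian of f at 0 is [[2, 4], [4, 8]] with rank 1, so corank 1. A Groebner basis of the Jacobian ideal J(f) in C{p,q} is {q^2, p + 2*q}; counting standard monomials gives mu = 2. Corank 1: A-series; mu = 2 gives A_2.

2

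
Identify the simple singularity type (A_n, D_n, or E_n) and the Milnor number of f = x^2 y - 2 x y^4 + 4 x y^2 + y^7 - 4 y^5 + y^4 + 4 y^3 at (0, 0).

Type D_5, Milnor number mu = 5.

The Hessian of f at 0 has rank 0. Corank 2; j^3 = y*(x + 2*y)^2 has shape L^2 M (L != M), so D-series; mu = 5 gives D_5.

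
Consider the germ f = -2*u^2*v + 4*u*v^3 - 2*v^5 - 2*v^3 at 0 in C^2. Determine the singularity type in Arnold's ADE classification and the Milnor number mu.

Type D4, Milnor number mu = 4.

The Hessian of f at 0 has rank 0. Corank 2; j^3 = -2*v*(u^2 + v^2) splits into three distinct lines over C (the quadratic factor has nonzero discriminant), so D_4.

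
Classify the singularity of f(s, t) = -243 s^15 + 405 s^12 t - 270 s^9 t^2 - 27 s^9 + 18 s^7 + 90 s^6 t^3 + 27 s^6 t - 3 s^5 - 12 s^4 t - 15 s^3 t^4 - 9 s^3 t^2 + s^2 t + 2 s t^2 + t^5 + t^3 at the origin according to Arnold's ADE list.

D_6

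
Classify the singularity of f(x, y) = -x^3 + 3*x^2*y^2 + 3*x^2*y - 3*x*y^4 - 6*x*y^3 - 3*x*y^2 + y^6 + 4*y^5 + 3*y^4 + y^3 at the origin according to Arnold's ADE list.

The Hessian of f at 0 has rank 0. Corank 2; j^3 = -(x - y)^3 is a perfect cube, so E-series; the 5-jet and mu = 8 give E_8.

E_{8}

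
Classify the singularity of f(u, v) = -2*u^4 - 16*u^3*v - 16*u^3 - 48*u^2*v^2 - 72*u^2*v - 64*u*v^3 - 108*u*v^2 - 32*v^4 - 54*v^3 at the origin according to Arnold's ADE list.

E6

The Hessian of f at 0 has rank 0. Corank 2; j^3 = -2*(2*u + 3*v)^3 is a perfect cube, so E-series; the 4-jet and mu = 6 give E_6.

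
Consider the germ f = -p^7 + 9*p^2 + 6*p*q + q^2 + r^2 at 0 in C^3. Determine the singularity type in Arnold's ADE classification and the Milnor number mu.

Type A_6, Milnor number mu = 6.

The Hessian of f at 0 has rank 2. Corank 1: A-series; mu = 6 gives A_6.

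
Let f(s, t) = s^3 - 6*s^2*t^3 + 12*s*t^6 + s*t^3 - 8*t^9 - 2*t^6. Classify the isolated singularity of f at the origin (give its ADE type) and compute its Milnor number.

The Hessian of f at 0 has rank 0. Corank 2; j^3 = s^3 is a perfect cube, so E-series; the 4-jet and mu = 7 give E_7.

Type E7, Milnor number mu = 7.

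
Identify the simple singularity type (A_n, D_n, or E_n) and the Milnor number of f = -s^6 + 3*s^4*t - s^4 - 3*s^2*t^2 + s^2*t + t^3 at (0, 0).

Type D4, Milnor number mu = 4.

The Hessian of f at 0 has rank 0. Corank 2; j^3 = t*(s^2 + t^2) splits into three distinct lines over C (the quadratic factor has nonzero discriminant), so D_4.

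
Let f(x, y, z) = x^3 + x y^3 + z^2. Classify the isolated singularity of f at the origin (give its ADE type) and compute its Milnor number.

Type E_7, Milnor number mu = 7.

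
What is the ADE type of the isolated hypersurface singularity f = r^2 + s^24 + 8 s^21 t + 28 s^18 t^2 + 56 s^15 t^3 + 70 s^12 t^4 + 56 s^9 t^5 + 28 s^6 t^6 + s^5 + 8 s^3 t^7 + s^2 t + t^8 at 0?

D9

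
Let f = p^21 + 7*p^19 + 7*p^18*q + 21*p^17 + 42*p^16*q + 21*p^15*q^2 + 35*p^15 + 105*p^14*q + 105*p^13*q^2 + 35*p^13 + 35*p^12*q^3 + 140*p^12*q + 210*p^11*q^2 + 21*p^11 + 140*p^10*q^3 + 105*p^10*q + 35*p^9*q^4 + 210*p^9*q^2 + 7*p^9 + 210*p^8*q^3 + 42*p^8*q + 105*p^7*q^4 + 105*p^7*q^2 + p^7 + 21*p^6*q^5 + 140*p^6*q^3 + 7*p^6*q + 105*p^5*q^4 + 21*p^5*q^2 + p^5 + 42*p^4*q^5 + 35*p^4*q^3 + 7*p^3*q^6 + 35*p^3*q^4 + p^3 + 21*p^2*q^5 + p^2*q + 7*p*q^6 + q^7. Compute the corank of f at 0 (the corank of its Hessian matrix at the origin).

The Hessian at 0 is [[0, 0], [0, 0]] of rank 0; hence corank 2.

2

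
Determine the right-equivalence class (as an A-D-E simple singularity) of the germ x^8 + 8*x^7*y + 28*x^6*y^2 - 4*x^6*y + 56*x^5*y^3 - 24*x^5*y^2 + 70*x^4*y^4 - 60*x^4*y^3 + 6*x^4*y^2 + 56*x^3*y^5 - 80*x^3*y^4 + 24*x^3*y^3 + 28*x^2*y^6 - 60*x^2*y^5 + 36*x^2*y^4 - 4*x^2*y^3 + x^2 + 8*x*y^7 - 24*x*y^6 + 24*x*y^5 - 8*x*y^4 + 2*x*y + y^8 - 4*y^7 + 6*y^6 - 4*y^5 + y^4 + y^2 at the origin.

A_{3}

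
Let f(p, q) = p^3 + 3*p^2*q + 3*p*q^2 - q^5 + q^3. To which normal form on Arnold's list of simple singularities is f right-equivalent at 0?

E_8

The Hessian of f at 0 is [[0, 0], [0, 0]] with rank 0, so corank 2. A Groebner basis of the Jacobian ideal J(f) in C{p,q} is {q^4, p^2 + 2*p*q + q^2}; counting standard monomials gives mu = 8. Corank 2; j^3 = (p + q)^3 is a perfect cube, so E-series; the 5-jet and mu = 8 give E_8.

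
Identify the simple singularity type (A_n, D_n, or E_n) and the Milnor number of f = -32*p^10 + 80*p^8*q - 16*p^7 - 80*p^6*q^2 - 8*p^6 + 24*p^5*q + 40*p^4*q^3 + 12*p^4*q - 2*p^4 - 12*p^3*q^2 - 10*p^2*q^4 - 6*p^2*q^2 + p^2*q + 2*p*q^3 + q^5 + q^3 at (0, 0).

The Hessian of f at 0 is [[0, 0], [0, 0]] with rank 0, so corank 2. A Groebner basis of the Jacobian ideal J(f) in C{p,q} is {q^3, p^2 + 3*q^2, p*q}; counting standard monomials gives mu = 4. Corank 2; j^3 = q*(p^2 + q^2) splits into three distinct lines over C (the quadratic factor has nonzero discriminant), so D_4.

Type D_4, Milnor number mu = 4.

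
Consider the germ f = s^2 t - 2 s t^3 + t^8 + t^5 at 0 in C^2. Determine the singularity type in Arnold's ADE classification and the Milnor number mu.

Type D9, Milnor number mu = 9.

The Hessian of f at 0 has rank 0. Corank 2; j^3 = s^2*t has shape L^2 M (L != M), so D-series; mu = 9 gives D_9.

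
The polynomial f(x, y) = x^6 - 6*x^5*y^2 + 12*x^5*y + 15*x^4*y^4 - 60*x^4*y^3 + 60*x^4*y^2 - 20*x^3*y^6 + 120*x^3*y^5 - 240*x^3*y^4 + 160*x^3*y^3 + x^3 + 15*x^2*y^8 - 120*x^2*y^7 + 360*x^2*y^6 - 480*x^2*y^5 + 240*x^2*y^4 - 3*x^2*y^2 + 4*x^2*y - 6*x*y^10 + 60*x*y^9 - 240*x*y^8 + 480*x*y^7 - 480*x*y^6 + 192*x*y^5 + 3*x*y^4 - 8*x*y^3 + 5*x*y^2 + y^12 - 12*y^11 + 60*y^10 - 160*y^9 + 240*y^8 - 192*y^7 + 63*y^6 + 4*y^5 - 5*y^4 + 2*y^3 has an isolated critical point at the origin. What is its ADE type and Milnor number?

Type D7, Milnor number mu = 7.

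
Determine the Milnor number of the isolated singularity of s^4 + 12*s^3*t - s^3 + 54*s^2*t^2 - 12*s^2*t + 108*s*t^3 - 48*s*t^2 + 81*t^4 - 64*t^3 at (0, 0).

6

The Hessian of f at 0 has rank 0. Corank 2; j^3 = -(s + 4*t)^3 is a perfect cube, so E-series; the 4-jet and mu = 6 give E_6.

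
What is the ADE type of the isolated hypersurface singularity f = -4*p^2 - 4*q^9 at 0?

The Hessian of f at 0 is [[-8, 0], [0, 0]] with rank 1, so corank 1. A Groebner basis of the Jacobian ideal J(f) in C{p,q} is {q^8, p}; counting standard monomials gives mu = 8. Corank 1: A-series; mu = 8 gives A_8.

A_{8}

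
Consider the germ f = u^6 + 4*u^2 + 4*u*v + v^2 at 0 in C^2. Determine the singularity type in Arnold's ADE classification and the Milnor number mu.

Type A_5, Milnor number mu = 5.

The Hessian of f at 0 has rank 1. Corank 1: A-series; mu = 5 gives A_5.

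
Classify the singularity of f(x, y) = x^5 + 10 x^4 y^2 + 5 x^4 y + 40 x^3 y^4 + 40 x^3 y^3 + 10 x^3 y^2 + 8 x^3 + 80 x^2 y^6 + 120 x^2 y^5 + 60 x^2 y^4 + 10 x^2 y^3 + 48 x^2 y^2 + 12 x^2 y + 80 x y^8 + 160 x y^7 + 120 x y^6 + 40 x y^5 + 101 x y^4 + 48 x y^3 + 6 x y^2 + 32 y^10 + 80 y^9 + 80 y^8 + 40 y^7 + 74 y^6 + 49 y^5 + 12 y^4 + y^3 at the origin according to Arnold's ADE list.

The Hessian of f at 0 is [[0, 0], [0, 0]] with rank 0, so corank 2. A Groebner basis of the Jacobian ideal J(f) in C{x,y} is {-5*x^2/32 + x*y^3 - 5*x*y^2/8 - 5*x*y/32 - 5*y^3/16 - 5*y^2/128, x^2/4 + x*y^2 + x*y/4 + y^4 + y^3/2 + y^2/16, x^3 - 3*x^2/16 - 3*x*y^2/2 - 3*x*y/16 - 5*y^3/8 - 3*y^2/64, x^2*y + x^2/8 + 3*x*y^2/2 + x*y/8 + y^3/2 + y^2/32}; counting standard monomials gives mu = 8. Corank 2; j^3 = (2*x + y)^3 is a perfect cube, so E-series; the 5-jet and mu = 8 give E_8.

E8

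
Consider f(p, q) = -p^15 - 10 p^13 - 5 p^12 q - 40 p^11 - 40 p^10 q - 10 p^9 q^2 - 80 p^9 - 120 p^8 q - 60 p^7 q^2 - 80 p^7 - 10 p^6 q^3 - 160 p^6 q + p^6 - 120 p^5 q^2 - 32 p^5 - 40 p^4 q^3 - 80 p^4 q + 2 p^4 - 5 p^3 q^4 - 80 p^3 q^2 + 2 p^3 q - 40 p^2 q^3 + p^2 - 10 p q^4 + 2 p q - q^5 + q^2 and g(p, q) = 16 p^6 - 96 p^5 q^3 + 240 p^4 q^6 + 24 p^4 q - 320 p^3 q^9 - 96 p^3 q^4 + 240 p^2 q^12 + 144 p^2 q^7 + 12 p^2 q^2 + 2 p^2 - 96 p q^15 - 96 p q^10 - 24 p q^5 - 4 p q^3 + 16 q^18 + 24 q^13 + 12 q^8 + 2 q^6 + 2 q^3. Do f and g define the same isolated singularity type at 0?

No.

The Hessian of f at 0 has rank 1. Corank 1: A-series; mu = 4 gives A_4. The Hessian of g at 0 has rank 1. Corank 1: A-series; mu = 2 gives A_2. f is A_4 but g is A_2, hence not right-equivalent.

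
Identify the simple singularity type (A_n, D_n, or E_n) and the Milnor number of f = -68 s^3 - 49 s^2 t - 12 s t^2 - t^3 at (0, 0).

Type D_{4}, Milnor number mu = 4.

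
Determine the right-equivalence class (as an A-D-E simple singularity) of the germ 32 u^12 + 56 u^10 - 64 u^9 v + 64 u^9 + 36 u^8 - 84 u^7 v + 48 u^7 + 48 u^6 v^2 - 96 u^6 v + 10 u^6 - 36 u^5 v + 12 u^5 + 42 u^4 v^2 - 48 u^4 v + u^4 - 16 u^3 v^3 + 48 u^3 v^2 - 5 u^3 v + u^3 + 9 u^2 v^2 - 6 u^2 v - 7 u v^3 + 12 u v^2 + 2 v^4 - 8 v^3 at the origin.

E7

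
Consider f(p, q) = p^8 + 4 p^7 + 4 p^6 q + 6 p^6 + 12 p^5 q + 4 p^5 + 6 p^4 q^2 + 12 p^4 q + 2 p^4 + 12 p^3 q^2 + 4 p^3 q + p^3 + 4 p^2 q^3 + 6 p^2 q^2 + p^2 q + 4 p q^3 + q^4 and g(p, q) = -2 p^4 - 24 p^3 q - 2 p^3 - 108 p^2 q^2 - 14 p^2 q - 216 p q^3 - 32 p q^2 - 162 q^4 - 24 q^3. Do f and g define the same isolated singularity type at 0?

Yes.

The Hessian of f at 0 has rank 0. Corank 2; j^3 = p^2*(p + q) has shape L^2 M (L != M), so D-series; mu = 5 gives D_5. The Hessian of g at 0 has rank 0. Corank 2; j^3 = -2*(p + 2*q)^2*(p + 3*q) has shape L^2 M (L != M), so D-series; mu = 5 gives D_5. Both have type D_5, hence right-equivalent.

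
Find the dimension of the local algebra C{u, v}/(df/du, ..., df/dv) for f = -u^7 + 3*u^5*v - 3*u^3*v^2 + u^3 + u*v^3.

The Hessian of f at 0 has rank 0. Corank 2; j^3 = u^3 is a perfect cube, so E-series; the 4-jet and mu = 7 give E_7.

7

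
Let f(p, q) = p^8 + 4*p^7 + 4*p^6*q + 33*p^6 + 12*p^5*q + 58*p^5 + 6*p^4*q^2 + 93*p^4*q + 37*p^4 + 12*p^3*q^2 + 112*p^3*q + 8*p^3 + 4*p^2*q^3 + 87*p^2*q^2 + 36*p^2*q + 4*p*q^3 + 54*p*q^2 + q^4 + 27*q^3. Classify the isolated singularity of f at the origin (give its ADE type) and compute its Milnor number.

Type E6, Milnor number mu = 6.

The Hessian of f at 0 has rank 0. Corank 2; j^3 = (2*p + 3*q)^3 is a perfect cube, so E-series; the 4-jet and mu = 6 give E_6.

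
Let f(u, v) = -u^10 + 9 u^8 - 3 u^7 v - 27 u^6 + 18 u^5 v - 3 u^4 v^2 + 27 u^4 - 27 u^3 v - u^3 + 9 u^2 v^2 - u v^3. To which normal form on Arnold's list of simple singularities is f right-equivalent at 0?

E_{7}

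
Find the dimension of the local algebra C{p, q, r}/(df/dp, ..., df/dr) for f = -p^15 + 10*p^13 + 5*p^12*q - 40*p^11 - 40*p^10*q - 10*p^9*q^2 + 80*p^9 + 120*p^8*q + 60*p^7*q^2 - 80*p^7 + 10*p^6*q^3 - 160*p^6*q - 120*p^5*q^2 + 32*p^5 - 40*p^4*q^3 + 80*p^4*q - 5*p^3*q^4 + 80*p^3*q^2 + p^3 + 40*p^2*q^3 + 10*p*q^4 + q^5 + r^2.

8

The Hessian of f at 0 has rank 1. Corank 2; j^3 = p^3 is a perfect cube, so E-series; the 5-jet and mu = 8 give E_8.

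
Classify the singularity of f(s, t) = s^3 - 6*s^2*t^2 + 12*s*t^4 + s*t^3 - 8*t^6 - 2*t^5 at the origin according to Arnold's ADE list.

The Hessian of f at 0 is [[0, 0], [0, 0]] with rank 0, so corank 2. A Groebner basis of the Jacobian ideal J(f) in C{s,t} is {-s^2/4 + t^4 - t^3/12, s^3, s^2*t + s^2/12 + t^3/36, -s^2/2 + s*t^2 - t^3/6}; counting standard monomials gives mu = 7. Corank 2; j^3 = s^3 is a perfect cube, so E-series; the 4-jet and mu = 7 give E_7.

E_7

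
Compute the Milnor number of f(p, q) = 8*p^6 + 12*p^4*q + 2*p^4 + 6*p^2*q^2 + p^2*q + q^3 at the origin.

4

The Hessian of f at 0 has rank 0. Corank 2; j^3 = q*(p^2 + q^2) splits into three distinct lines over C (the quadratic factor has nonzero discriminant), so D_4.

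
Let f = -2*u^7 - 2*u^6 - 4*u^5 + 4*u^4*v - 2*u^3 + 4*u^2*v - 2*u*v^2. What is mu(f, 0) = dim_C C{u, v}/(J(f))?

7

The Hessian of f at 0 is [[0, 0], [0, 0]] with rank 0, so corank 2. A Groebner basis of the Jacobian ideal J(f) in C{u,v} is {u^2 - u*v + v^4, u^3 - u^2/2 + u*v - v^3 - v^2/2, u^2*v - u^2/3 + 2*u*v/3 - v^3 - v^2/3, -u^2/6 + u*v^2 + u*v/3 - v^3 - v^2/6}; counting standard monomials gives mu = 7. Corank 2; j^3 = -2*u*(u - v)^2 has shape L^2 M (L != M), so D-series; mu = 7 gives D_7.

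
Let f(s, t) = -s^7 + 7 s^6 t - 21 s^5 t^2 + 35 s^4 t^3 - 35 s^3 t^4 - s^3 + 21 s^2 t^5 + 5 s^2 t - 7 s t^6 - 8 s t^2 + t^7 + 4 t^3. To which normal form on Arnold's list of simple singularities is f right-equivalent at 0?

D8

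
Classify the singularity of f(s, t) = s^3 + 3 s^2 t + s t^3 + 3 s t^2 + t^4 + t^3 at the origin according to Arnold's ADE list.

E7

The Hessian of f at 0 is [[0, 0], [0, 0]] with rank 0, so corank 2. A Groebner basis of the Jacobian ideal J(f) in C{s,t} is {s^3 + 3*s^2*t + 6*s^2 + 12*s*t + 6*t^2, -3*s^2 + s*t^2 - 6*s*t - 3*t^2, 3*s^2 + 6*s*t + t^3 + 3*t^2}; counting standard monomials gives mu = 7. Corank 2; j^3 = (s + t)^3 is a perfect cube, so E-series; the 4-jet and mu = 7 give E_7.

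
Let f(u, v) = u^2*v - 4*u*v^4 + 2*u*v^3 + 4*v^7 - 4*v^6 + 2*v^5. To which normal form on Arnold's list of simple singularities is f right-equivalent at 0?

D_6

The Hessian of f at 0 is [[0, 0], [0, 0]] with rank 0, so corank 2. A Groebner basis of the Jacobian ideal J(f) in C{u,v} is {u^3, u^2*v, -u^2/4 + u*v^2, u^2/2 + u*v + v^3}; counting standard monomials gives mu = 6. Corank 2; j^3 = u^2*v has shape L^2 M (L != M), so D-series; mu = 6 gives D_6.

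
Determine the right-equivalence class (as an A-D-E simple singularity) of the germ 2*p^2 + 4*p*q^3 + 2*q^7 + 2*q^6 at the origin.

A_{6}

The Hessian of f at 0 is [[4, 0], [0, 0]] with rank 1, so corank 1. A Groebner basis of the Jacobian ideal J(f) in C{p,q} is {p + q^3, p^2}; counting standard monomials gives mu = 6. Corank 1: A-series; mu = 6 gives A_6.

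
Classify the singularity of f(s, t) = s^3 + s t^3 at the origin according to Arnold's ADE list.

E_7

The Hessian of f at 0 has rank 0. Corank 2; j^3 = s^3 is a perfect cube, so E-series; the 4-jet and mu = 7 give E_7.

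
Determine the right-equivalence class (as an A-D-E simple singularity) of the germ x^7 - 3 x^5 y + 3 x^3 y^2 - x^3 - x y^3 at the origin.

E_7

The Hessian of f at 0 is [[0, 0], [0, 0]] with rank 0, so corank 2. A Groebner basis of the Jacobian ideal J(f) in C{x,y} is {x^3, x*y^2, 3*x^2 + y^3}; counting standard monomials gives mu = 7. Corank 2; j^3 = -x^3 is a perfect cube, so E-series; the 4-jet and mu = 7 give E_7.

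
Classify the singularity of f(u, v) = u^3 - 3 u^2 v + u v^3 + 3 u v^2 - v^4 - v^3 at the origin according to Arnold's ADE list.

E7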